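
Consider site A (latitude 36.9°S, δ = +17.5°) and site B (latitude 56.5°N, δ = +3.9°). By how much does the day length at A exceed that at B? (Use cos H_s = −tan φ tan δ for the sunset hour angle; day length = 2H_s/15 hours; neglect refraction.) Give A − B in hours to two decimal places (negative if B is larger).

-2.61 h

A: H_s = arccos(−tan -36.9° · tan 17.5°) = 76.31°, so 2H_s/15 = 10.1747 h.
B: H_s = arccos(−tan 56.5° · tan 3.9°) = 95.91°, so 2H_s/15 = 12.7880 h.
A − B = 10.1747 − 12.7880 = -2.6133 h.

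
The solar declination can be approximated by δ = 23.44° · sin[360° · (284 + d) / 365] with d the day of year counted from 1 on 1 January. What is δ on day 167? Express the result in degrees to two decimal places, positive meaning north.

+23.34°

360 × (284 + 167) / 365 = 444.822°; sin(444.822°) = 0.9959.
δ = 23.44 × 0.9959 = 23.344° ≈ +23.34°.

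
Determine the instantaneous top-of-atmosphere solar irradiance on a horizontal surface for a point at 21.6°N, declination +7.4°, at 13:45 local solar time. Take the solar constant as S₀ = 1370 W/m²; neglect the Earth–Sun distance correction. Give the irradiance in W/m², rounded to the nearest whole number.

1198 W/m²

Hour angle H = 15° × (13.75 − 12) = 26.25°.
cos θ_z = sin φ sin δ + cos φ cos δ cos H = (0.3681)(0.1288) + (0.9298)(0.9917)(0.8969) = 0.8744.
Top-of-atmosphere irradiance = S₀ cos θ_z = 1370 × 0.8744 = 1197.93 W/m².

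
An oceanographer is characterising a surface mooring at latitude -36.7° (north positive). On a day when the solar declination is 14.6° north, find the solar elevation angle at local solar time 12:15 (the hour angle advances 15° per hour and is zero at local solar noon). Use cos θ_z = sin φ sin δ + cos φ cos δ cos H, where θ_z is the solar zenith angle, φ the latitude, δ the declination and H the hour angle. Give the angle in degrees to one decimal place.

Hour angle H = 15° × (12.25 − 12) = 3.75°.
cos θ_z = sin(-36.7°) sin(14.6°) + cos(-36.7°) cos(14.6°) cos(3.75°) = -0.1506 + 0.7742 = 0.6236.
θ_z = arccos(0.6236) = 51.42°, so the elevation is 90° − 51.42° = 38.58°.

38.6°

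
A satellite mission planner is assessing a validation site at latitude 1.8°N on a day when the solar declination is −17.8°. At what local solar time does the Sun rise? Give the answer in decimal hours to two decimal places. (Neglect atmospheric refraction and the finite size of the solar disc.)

The sunset hour angle satisfies cos H_s = −tan φ tan δ = 0.0101, giving H_s = 89.42°.
Sunrise is at 12 − H_s/15 = 12 − 5.961 = 6.039 h local solar time.

6.04 h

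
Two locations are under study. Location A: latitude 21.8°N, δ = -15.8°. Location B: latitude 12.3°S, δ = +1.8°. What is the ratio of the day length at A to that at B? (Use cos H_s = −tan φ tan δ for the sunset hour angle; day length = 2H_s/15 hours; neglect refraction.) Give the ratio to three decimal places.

A: H_s = arccos(−tan 21.8° · tan -15.8°) = 83.50°, so 2H_s/15 = 11.1333 h.
B: H_s = arccos(−tan -12.3° · tan 1.8°) = 89.61°, so 2H_s/15 = 11.9480 h.
Ratio A/B = 11.1333 / 11.9480 = 0.9318.

0.932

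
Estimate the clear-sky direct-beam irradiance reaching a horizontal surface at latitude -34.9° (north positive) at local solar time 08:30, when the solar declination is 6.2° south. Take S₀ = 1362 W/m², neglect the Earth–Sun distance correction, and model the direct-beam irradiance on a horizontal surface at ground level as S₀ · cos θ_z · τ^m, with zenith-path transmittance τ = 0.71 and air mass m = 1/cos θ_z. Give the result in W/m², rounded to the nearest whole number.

412 W/m²

Hour angle H = 15° × (8.5 − 12) = -52.50°.
With φ = -34.9°, δ = -6.2°, H = -52.50°: sin φ sin δ = 0.0618, cos φ cos δ cos H = 0.4964, so cos θ_z = 0.5582.
Air mass m = 1/cos θ_z = 1/0.5582 = 1.791; τ^m = 0.71^1.791 = 0.5415.
Surface direct beam = 1362 × 0.5582 × 0.5415 = 411.69 W/m².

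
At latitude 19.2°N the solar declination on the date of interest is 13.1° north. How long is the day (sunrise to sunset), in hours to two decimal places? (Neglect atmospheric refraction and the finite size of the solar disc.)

The sunset hour angle satisfies cos H_s = −tan φ tan δ = -0.0810, giving H_s = 94.65°.
Day length = 2 H_s / 15° h⁻¹ = 189.30° / 15 = 12.620 h.

12.62 hours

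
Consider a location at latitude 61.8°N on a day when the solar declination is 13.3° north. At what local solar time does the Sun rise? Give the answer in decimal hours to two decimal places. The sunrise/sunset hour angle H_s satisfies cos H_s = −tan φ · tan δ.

4.26 h

cos H_s = −tan(61.8°) · tan(13.3°) = -0.4409, so H_s = arccos(-0.4409) = 116.16°.
Sunrise is at 12 − H_s/15 = 12 − 7.744 = 4.256 h local solar time.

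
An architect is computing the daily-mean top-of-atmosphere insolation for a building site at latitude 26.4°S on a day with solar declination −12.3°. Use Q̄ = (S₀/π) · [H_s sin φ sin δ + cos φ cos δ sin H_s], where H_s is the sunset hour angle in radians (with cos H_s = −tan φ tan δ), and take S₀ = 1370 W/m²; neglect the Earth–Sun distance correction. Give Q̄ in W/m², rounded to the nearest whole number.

The sunset hour angle satisfies cos H_s = −tan φ tan δ = -0.1082, giving H_s = 96.21°. In radians, H_s = 1.6792.
H_s sin φ sin δ = 1.6792 × -0.4446 × -0.2130 = 0.1590.
cos φ cos δ sin H_s = 0.8957 × 0.9770 × 0.9941 = 0.8699.
Q̄ = (1370/π) × (0.1590 + 0.8699) = 436.08 × 1.0289 = 448.68 W/m².

449 W/m²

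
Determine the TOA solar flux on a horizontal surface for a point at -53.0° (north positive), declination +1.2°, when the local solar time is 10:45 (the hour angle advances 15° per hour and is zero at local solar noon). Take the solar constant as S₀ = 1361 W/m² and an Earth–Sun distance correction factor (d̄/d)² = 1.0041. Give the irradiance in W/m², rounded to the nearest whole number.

756 W/m²

Hour angle H = 15° × (10.75 − 12) = -18.75°.
With φ = -53.0°, δ = 1.2°, H = -18.75°: sin φ sin δ = -0.0167, cos φ cos δ cos H = 0.5698, so cos θ_z = 0.5531.
Top-of-atmosphere irradiance = S₀ (d̄/d)² cos θ_z = 1361 × 1.0041 × 0.5531 = 755.86 W/m².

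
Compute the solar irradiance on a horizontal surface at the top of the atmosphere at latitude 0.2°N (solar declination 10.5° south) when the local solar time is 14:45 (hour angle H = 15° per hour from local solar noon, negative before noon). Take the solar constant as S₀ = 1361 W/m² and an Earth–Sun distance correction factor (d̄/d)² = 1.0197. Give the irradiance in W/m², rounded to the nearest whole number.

Hour angle H = 15° × (14.75 − 12) = 41.25°.
With φ = 0.2°, δ = -10.5°, H = 41.25°: sin φ sin δ = -0.0006, cos φ cos δ cos H = 0.7392, so cos θ_z = 0.7386.
Top-of-atmosphere irradiance = S₀ (d̄/d)² cos θ_z = 1361 × 1.0197 × 0.7386 = 1025.04 W/m².

1025 W/m²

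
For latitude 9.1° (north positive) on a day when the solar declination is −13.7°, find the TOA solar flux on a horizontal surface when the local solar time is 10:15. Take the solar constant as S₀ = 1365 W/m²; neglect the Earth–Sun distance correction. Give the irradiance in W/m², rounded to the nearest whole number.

1123 W/m²

Hour angle H = 15° × (10.25 − 12) = -26.25°.
With φ = 9.1°, δ = -13.7°, H = -26.25°: sin φ sin δ = -0.0375, cos φ cos δ cos H = 0.8604, so cos θ_z = 0.8229.
Top-of-atmosphere irradiance = S₀ cos θ_z = 1365 × 0.8229 = 1123.26 W/m².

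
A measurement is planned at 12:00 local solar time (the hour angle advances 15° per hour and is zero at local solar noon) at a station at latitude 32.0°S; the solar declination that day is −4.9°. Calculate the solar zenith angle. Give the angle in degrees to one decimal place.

Hour angle H = 15° × (12 − 12) = 0.00°.
With φ = -32.0°, δ = -4.9°, H = 0.00°: sin φ sin δ = 0.0453, cos φ cos δ cos H = 0.8449, so cos θ_z = 0.8902.
θ_z = arccos(0.8902) = 27.10°.

27.1°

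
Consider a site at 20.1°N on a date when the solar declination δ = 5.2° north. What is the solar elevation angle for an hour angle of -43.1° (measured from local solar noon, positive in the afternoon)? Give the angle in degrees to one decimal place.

45.6°

cos θ_z = sin(20.1°) sin(5.2°) + cos(20.1°) cos(5.2°) cos(-43.10°) = 0.0311 + 0.6829 = 0.7140.
θ_z = arccos(0.7140) = 44.44°, so the elevation is 90° − 44.44° = 45.56°.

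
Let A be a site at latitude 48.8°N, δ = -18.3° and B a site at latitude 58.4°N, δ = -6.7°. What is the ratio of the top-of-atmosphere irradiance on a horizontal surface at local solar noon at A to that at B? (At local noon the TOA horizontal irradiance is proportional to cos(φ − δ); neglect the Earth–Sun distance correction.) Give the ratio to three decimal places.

0.924

A: cos θ_z = cos(48.8° − (-18.3°)) = 0.3891.
B: cos θ_z = cos(58.4° − (-6.7°)) = 0.4210.
Ratio A/B = 0.3891 / 0.4210 = 0.9242.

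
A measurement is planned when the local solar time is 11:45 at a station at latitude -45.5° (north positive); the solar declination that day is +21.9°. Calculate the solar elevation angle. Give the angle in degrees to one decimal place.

22.5°

Hour angle H = 15° × (11.75 − 12) = -3.75°.
With φ = -45.5°, δ = 21.9°, H = -3.75°: sin φ sin δ = -0.2660, cos φ cos δ cos H = 0.6489, so cos θ_z = 0.3829.
θ_z = arccos(0.3829) = 67.49°, so the elevation is 90° − 67.49° = 22.51°.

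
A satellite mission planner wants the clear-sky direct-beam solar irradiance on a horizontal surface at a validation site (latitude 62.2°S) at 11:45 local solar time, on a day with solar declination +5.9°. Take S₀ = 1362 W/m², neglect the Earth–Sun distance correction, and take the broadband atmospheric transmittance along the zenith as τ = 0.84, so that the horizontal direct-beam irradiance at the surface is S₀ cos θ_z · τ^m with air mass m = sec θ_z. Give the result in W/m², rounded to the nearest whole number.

317 W/m²

Hour angle H = 15° × (11.75 − 12) = -3.75°.
With φ = -62.2°, δ = 5.9°, H = -3.75°: sin φ sin δ = -0.0909, cos φ cos δ cos H = 0.4629, so cos θ_z = 0.3720.
Air mass m = 1/cos θ_z = 1/0.3720 = 2.688; τ^m = 0.84^2.688 = 0.6258.
Surface direct beam = 1362 × 0.3720 × 0.6258 = 317.07 W/m².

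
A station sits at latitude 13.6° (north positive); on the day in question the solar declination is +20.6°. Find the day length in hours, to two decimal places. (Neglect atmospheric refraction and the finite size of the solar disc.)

The sunset hour angle satisfies cos H_s = −tan φ tan δ = -0.0909, giving H_s = 95.22°.
Day length = 2 H_s / 15° h⁻¹ = 190.44° / 15 = 12.696 h.

12.70 hours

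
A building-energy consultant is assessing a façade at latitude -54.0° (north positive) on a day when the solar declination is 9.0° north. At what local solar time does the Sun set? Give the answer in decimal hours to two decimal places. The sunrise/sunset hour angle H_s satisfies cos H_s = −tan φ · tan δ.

The sunset hour angle satisfies cos H_s = −tan φ tan δ = 0.2180, giving H_s = 77.41°.
Sunset is at 12 + H_s/15 = 12 + 5.161 = 17.161 h local solar time.

17.16 h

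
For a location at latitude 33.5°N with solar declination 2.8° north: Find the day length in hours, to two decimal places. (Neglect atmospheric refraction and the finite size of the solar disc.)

−tan φ tan δ = −(0.6619)(0.0489) = -0.0324; H_s = arccos(-0.0324) = 91.86°.
Day length = 2 H_s / 15° h⁻¹ = 183.72° / 15 = 12.248 h.

12.25 hours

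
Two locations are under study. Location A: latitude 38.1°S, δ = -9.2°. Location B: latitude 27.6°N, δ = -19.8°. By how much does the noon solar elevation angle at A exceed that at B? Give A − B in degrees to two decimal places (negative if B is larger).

+18.50°

A: 90° − |-38.1 − (-9.2)| = 61.10°.
B: 90° − |27.6 − (-19.8)| = 42.60°.
A − B = 61.10 − 42.60 = 18.50°.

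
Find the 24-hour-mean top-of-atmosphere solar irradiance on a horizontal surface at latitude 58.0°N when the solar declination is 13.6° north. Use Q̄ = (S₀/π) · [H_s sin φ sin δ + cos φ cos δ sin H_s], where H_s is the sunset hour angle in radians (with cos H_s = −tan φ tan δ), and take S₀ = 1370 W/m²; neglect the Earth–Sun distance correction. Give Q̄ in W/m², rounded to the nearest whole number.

cos H_s = −tan(58.0°) · tan(13.6°) = -0.3872, so H_s = arccos(-0.3872) = 112.78°. In radians, H_s = 1.9684.
H_s sin φ sin δ = 1.9684 × 0.8480 × 0.2351 = 0.3924.
cos φ cos δ sin H_s = 0.5299 × 0.9720 × 0.9220 = 0.4749.
Q̄ = (1370/π) × (0.3924 + 0.4749) = 436.08 × 0.8673 = 378.21 W/m².

378 W/m²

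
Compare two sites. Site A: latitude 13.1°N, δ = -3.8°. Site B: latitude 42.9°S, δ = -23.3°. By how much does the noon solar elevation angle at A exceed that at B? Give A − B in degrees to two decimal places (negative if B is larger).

A: 90° − |13.1 − (-3.8)| = 73.10°.
B: 90° − |-42.9 − (-23.3)| = 70.40°.
A − B = 73.10 − 70.40 = 2.70°.

+2.70°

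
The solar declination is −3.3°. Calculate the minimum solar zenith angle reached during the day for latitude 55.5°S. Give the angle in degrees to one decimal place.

52.2°

At local solar noon the hour angle is zero, so the zenith angle is |φ − δ| = |-55.5° − (-3.3°)| = 52.2°.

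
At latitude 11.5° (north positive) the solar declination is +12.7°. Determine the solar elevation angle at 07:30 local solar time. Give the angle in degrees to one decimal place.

Hour angle H = 15° × (7.5 − 12) = -67.50°.
With φ = 11.5°, δ = 12.7°, H = -67.50°: sin φ sin δ = 0.0438, cos φ cos δ cos H = 0.3658, so cos θ_z = 0.4096.
θ_z = arccos(0.4096) = 65.82°, so the elevation is 90° − 65.82° = 24.18°.

24.2°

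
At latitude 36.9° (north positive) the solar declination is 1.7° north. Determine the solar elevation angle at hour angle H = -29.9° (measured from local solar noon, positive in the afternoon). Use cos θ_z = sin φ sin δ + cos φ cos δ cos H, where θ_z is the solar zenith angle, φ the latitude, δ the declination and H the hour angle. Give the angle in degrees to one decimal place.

With φ = 36.9°, δ = 1.7°, H = -29.90°: sin φ sin δ = 0.0178, cos φ cos δ cos H = 0.6929, so cos θ_z = 0.7107.
θ_z = arccos(0.7107) = 44.71°, so the elevation is 90° − 44.71° = 45.29°.

45.3°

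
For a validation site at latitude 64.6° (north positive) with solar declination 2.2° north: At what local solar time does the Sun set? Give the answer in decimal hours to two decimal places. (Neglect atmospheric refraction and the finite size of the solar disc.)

18.31 h

cos H_s = −tan(64.6°) · tan(2.2°) = -0.0809, so H_s = arccos(-0.0809) = 94.64°.
Sunset is at 12 + H_s/15 = 12 + 6.309 = 18.309 h local solar time.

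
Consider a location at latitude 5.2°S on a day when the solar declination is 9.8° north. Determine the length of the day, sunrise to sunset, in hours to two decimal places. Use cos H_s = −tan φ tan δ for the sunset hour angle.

−tan φ tan δ = −(-0.0910)(0.1727) = 0.0157; H_s = arccos(0.0157) = 89.10°.
Day length = 2 H_s / 15° h⁻¹ = 178.20° / 15 = 11.880 h.

11.88 hours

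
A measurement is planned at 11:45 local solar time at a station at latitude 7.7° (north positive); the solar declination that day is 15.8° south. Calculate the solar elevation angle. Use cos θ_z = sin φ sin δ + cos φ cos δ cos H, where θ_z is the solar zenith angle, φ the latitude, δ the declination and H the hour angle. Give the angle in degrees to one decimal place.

66.2°

Hour angle H = 15° × (11.75 − 12) = -3.75°.
cos θ_z = sin φ sin δ + cos φ cos δ cos H = (0.1340)(-0.2723) + (0.9910)(0.9622)(0.9979) = 0.9150.
θ_z = arccos(0.9150) = 23.79°, so the elevation is 90° − 23.79° = 66.21°.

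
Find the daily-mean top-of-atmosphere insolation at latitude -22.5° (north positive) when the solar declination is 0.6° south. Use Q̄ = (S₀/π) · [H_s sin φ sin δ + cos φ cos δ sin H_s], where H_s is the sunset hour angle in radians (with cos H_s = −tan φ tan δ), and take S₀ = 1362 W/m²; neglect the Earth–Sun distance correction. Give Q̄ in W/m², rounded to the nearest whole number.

cos H_s = −tan(-22.5°) · tan(-0.6°) = -0.0043, so H_s = arccos(-0.0043) = 90.25°. In radians, H_s = 1.5752.
H_s sin φ sin δ = 1.5752 × -0.3827 × -0.0105 = 0.0063.
cos φ cos δ sin H_s = 0.9239 × 0.9999 × 1.0000 = 0.9238.
Q̄ = (1362/π) × (0.0063 + 0.9238) = 433.54 × 0.9301 = 403.24 W/m².

403 W/m²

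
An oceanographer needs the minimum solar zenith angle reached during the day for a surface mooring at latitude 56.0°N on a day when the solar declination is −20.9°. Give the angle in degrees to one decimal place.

At local solar noon the hour angle is zero, so the zenith angle is |φ − δ| = |56.0° − (-20.9°)| = 76.9°.

76.9°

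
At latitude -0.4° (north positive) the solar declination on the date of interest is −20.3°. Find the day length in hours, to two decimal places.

The sunset hour angle satisfies cos H_s = −tan φ tan δ = -0.0026, giving H_s = 90.15°.
Day length = 2 H_s / 15° h⁻¹ = 180.30° / 15 = 12.020 h.

12.02 hours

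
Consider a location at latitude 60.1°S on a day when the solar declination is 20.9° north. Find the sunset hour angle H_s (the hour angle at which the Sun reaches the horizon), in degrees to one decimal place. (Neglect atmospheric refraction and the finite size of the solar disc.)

48.4°

cos H_s = −tan(-60.1°) · tan(20.9°) = 0.6641, so H_s = arccos(0.6641) = 48.39°.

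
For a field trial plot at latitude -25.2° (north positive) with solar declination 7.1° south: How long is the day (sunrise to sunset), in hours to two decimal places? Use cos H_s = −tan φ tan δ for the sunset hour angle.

The sunset hour angle satisfies cos H_s = −tan φ tan δ = -0.0586, giving H_s = 93.36°.
Day length = 2 H_s / 15° h⁻¹ = 186.72° / 15 = 12.448 h.

12.45 hours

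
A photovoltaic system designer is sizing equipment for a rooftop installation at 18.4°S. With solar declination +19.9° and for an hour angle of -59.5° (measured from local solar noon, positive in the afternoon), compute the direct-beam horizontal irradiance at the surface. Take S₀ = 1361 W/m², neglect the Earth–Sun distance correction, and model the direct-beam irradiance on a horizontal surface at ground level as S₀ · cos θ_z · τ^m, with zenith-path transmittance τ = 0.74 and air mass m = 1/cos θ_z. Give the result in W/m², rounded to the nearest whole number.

197 W/m²

cos θ_z = sin φ sin δ + cos φ cos δ cos H = (-0.3156)(0.3404) + (0.9489)(0.9403)(0.5075) = 0.3454.
Air mass m = 1/cos θ_z = 1/0.3454 = 2.895; τ^m = 0.74^2.895 = 0.4182.
Surface direct beam = 1361 × 0.3454 × 0.4182 = 196.59 W/m².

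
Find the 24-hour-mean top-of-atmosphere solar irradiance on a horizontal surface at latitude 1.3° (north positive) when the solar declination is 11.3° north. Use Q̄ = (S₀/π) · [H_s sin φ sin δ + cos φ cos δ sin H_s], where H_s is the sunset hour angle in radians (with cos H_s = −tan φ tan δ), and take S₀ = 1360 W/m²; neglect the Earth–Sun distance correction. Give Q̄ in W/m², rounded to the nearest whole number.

427 W/m²

cos H_s = −tan(1.3°) · tan(11.3°) = -0.0045, so H_s = arccos(-0.0045) = 90.26°. In radians, H_s = 1.5753.
H_s sin φ sin δ = 1.5753 × 0.0227 × 0.1959 = 0.0070.
cos φ cos δ sin H_s = 0.9997 × 0.9806 × 1.0000 = 0.9803.
Q̄ = (1360/π) × (0.0070 + 0.9803) = 432.90 × 0.9873 = 427.40 W/m².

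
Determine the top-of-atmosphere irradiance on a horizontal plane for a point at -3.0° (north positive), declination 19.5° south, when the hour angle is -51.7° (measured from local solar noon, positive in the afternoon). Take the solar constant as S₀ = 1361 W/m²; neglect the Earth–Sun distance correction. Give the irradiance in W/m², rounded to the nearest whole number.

818 W/m²

cos θ_z = sin φ sin δ + cos φ cos δ cos H = (-0.0523)(-0.3338) + (0.9986)(0.9426)(0.6198) = 0.6009.
Top-of-atmosphere irradiance = S₀ cos θ_z = 1361 × 0.6009 = 817.82 W/m².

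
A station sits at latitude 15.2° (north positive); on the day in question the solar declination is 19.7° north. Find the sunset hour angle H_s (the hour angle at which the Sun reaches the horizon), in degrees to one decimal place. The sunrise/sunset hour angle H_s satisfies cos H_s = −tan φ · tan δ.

95.6°

cos H_s = −tan(15.2°) · tan(19.7°) = -0.0973, so H_s = arccos(-0.0973) = 95.58°.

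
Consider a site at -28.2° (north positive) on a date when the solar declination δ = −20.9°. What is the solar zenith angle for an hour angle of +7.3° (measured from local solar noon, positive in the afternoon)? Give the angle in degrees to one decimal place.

9.9°

With φ = -28.2°, δ = -20.9°, H = 7.30°: sin φ sin δ = 0.1686, cos φ cos δ cos H = 0.8166, so cos θ_z = 0.9852.
θ_z = arccos(0.9852) = 9.87°.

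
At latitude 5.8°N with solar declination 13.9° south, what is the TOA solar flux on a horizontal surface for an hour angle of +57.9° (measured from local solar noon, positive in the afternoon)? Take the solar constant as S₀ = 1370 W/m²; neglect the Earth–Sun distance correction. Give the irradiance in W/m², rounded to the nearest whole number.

cos θ_z = sin(5.8°) sin(-13.9°) + cos(5.8°) cos(-13.9°) cos(57.90°) = -0.0243 + 0.5132 = 0.4889.
Top-of-atmosphere irradiance = S₀ cos θ_z = 1370 × 0.4889 = 669.79 W/m².

670 W/m²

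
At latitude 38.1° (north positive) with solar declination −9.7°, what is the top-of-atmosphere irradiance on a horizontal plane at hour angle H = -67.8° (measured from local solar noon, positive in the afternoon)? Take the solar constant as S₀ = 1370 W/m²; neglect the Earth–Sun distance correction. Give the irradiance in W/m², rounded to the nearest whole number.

259 W/m²

cos θ_z = sin φ sin δ + cos φ cos δ cos H = (0.6170)(-0.1685) + (0.7869)(0.9857)(0.3778) = 0.1891.
Top-of-atmosphere irradiance = S₀ cos θ_z = 1370 × 0.1891 = 259.07 W/m².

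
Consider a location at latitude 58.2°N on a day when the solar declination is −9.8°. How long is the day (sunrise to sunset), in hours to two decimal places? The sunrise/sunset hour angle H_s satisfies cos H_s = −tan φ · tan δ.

9.84 hours

cos H_s = −tan(58.2°) · tan(-9.8°) = 0.2786, so H_s = arccos(0.2786) = 73.82°.
Day length = 2 H_s / 15° h⁻¹ = 147.64° / 15 = 9.843 h.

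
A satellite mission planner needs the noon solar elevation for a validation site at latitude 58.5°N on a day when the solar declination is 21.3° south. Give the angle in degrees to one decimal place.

10.2°

At local solar noon the hour angle is zero, so the elevation is 90° − |φ − δ| = 90° − |58.5° − (-21.3°)| = 90° − 79.8° = 10.2°.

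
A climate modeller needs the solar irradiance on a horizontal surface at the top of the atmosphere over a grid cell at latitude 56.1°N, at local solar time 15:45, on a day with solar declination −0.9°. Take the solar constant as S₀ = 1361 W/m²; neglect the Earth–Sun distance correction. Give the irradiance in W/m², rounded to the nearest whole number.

404 W/m²

Hour angle H = 15° × (15.75 − 12) = 56.25°.
cos θ_z = sin φ sin δ + cos φ cos δ cos H = (0.8300)(-0.0157) + (0.5577)(0.9999)(0.5556) = 0.2968.
Top-of-atmosphere irradiance = S₀ cos θ_z = 1361 × 0.2968 = 403.94 W/m².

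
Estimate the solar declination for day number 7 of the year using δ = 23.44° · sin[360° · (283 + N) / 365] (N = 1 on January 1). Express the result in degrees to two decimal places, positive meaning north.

360 × (283 + 7) / 365 = 286.027°; sin(286.027°) = -0.9611.
δ = 23.44 × -0.9611 = -22.528° ≈ -22.53°.

-22.53°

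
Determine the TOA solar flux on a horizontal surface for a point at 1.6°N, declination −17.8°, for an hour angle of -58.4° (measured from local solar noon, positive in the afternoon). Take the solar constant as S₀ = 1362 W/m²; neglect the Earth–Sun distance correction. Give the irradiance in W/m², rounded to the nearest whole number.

With φ = 1.6°, δ = -17.8°, H = -58.40°: sin φ sin δ = -0.0085, cos φ cos δ cos H = 0.4987, so cos θ_z = 0.4902.
Top-of-atmosphere irradiance = S₀ cos θ_z = 1362 × 0.4902 = 667.65 W/m².

668 W/m²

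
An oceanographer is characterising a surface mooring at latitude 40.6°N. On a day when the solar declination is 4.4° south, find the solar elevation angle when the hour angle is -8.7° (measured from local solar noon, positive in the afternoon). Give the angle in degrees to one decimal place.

cos θ_z = sin φ sin δ + cos φ cos δ cos H = (0.6508)(-0.0767) + (0.7593)(0.9971)(0.9885) = 0.6985.
θ_z = arccos(0.6985) = 45.69°, so the elevation is 90° − 45.69° = 44.31°.

44.3°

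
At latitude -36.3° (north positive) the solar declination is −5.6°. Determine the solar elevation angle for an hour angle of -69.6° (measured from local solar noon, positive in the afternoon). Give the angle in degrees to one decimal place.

19.7°

cos θ_z = sin φ sin δ + cos φ cos δ cos H = (-0.5920)(-0.0976) + (0.8059)(0.9952)(0.3486) = 0.3374.
θ_z = arccos(0.3374) = 70.28°, so the elevation is 90° − 70.28° = 19.72°.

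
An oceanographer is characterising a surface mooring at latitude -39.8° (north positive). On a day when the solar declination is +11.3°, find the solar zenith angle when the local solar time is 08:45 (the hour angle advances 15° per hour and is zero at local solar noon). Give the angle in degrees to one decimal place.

Hour angle H = 15° × (8.75 − 12) = -48.75°.
With φ = -39.8°, δ = 11.3°, H = -48.75°: sin φ sin δ = -0.1254, cos φ cos δ cos H = 0.4967, so cos θ_z = 0.3713.
θ_z = arccos(0.3713) = 68.20°.

68.2°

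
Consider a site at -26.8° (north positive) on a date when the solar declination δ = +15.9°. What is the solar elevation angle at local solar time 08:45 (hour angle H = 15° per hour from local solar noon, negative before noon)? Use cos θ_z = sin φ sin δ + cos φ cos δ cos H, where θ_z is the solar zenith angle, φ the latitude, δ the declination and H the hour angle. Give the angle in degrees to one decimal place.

26.3°

Hour angle H = 15° × (8.75 − 12) = -48.75°.
With φ = -26.8°, δ = 15.9°, H = -48.75°: sin φ sin δ = -0.1235, cos φ cos δ cos H = 0.5660, so cos θ_z = 0.4425.
θ_z = arccos(0.4425) = 63.74°, so the elevation is 90° − 63.74° = 26.26°.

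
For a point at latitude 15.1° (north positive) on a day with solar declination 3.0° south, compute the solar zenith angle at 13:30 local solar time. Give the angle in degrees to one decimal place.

28.7°

Hour angle H = 15° × (13.5 − 12) = 22.50°.
cos θ_z = sin(15.1°) sin(-3.0°) + cos(15.1°) cos(-3.0°) cos(22.50°) = -0.0136 + 0.8908 = 0.8772.
θ_z = arccos(0.8772) = 28.69°.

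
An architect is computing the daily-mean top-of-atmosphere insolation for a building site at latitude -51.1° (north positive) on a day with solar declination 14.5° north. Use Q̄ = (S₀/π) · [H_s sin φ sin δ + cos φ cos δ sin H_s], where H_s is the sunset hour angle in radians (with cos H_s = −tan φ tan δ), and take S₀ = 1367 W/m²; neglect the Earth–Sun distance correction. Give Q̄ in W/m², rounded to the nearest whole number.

145 W/m²

cos H_s = −tan(-51.1°) · tan(14.5°) = 0.3205, so H_s = arccos(0.3205) = 71.31°. In radians, H_s = 1.2446.
H_s sin φ sin δ = 1.2446 × -0.7782 × 0.2504 = -0.2425.
cos φ cos δ sin H_s = 0.6280 × 0.9681 × 0.9473 = 0.5759.
Q̄ = (1367/π) × (-0.2425 + 0.5759) = 435.13 × 0.3334 = 145.07 W/m².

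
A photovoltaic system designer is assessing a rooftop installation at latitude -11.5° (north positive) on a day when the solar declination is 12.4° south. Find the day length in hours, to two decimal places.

The sunset hour angle satisfies cos H_s = −tan φ tan δ = -0.0447, giving H_s = 92.56°.
Day length = 2 H_s / 15° h⁻¹ = 185.12° / 15 = 12.341 h.

12.34 hours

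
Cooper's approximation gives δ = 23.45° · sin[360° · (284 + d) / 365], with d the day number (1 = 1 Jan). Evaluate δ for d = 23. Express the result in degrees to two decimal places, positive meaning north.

-19.71°

360 × (284 + 23) / 365 = 302.795°; sin(302.795°) = -0.8406.
δ = 23.45 × -0.8406 = -19.712° ≈ -19.71°.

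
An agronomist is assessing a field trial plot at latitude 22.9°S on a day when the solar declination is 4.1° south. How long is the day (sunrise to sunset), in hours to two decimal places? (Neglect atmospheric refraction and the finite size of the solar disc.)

12.23 hours

The sunset hour angle satisfies cos H_s = −tan φ tan δ = -0.0303, giving H_s = 91.74°.
Day length = 2 H_s / 15° h⁻¹ = 183.48° / 15 = 12.232 h.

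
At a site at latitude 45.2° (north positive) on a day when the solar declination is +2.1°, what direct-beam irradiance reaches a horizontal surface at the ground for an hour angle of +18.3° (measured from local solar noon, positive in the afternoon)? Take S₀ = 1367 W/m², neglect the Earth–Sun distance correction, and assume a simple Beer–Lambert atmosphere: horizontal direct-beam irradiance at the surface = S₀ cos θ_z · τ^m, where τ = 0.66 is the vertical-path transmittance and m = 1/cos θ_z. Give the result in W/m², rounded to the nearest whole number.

cos θ_z = sin φ sin δ + cos φ cos δ cos H = (0.7096)(0.0366) + (0.7046)(0.9993)(0.9494) = 0.6945.
Air mass m = 1/cos θ_z = 1/0.6945 = 1.440; τ^m = 0.66^1.440 = 0.5497.
Surface direct beam = 1367 × 0.6945 × 0.5497 = 521.88 W/m².

522 W/m²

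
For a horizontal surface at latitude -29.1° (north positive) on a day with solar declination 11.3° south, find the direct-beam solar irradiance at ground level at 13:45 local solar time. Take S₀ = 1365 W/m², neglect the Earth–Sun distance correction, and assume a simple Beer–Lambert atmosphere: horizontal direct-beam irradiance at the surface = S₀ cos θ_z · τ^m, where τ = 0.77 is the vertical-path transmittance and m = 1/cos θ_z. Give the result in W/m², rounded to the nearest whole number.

Hour angle H = 15° × (13.75 − 12) = 26.25°.
cos θ_z = sin(-29.1°) sin(-11.3°) + cos(-29.1°) cos(-11.3°) cos(26.25°) = 0.0953 + 0.7685 = 0.8638.
Air mass m = 1/cos θ_z = 1/0.8638 = 1.158; τ^m = 0.77^1.158 = 0.7388.
Surface direct beam = 1365 × 0.8638 × 0.7388 = 871.11 W/m².

871 W/m²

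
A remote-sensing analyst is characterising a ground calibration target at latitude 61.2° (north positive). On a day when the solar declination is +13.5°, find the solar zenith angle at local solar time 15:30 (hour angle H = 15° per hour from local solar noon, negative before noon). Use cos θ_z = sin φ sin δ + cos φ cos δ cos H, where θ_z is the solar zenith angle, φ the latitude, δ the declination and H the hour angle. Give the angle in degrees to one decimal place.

Hour angle H = 15° × (15.5 − 12) = 52.50°.
cos θ_z = sin φ sin δ + cos φ cos δ cos H = (0.8763)(0.2334) + (0.4818)(0.9724)(0.6088) = 0.4898.
θ_z = arccos(0.4898) = 60.67°.

60.7°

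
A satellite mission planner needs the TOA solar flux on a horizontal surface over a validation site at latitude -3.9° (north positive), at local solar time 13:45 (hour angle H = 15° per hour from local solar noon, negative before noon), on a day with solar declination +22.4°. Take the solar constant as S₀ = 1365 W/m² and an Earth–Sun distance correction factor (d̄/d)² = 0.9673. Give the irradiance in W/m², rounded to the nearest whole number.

Hour angle H = 15° × (13.75 − 12) = 26.25°.
cos θ_z = sin φ sin δ + cos φ cos δ cos H = (-0.0680)(0.3811) + (0.9977)(0.9245)(0.8969) = 0.8014.
Top-of-atmosphere irradiance = S₀ (d̄/d)² cos θ_z = 1365 × 0.9673 × 0.8014 = 1058.14 W/m².

1058 W/m²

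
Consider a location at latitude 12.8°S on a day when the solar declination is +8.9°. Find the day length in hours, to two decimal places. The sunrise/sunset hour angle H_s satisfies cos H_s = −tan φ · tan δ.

11.73 hours

−tan φ tan δ = −(-0.2272)(0.1566) = 0.0356; H_s = arccos(0.0356) = 87.96°.
Day length = 2 H_s / 15° h⁻¹ = 175.92° / 15 = 11.728 h.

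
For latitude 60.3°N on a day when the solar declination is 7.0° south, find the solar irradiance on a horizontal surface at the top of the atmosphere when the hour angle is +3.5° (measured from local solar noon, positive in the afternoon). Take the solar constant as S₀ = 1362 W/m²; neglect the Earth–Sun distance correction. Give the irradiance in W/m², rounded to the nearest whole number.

cos θ_z = sin(60.3°) sin(-7.0°) + cos(60.3°) cos(-7.0°) cos(3.50°) = -0.1059 + 0.4908 = 0.3849.
Top-of-atmosphere irradiance = S₀ cos θ_z = 1362 × 0.3849 = 524.23 W/m².

524 W/m²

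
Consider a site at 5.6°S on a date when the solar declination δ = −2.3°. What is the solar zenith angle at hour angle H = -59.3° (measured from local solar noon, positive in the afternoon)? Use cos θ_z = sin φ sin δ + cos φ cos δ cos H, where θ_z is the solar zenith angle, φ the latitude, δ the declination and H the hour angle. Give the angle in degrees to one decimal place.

cos θ_z = sin(-5.6°) sin(-2.3°) + cos(-5.6°) cos(-2.3°) cos(-59.30°) = 0.0039 + 0.5077 = 0.5116.
θ_z = arccos(0.5116) = 59.23°.

59.2°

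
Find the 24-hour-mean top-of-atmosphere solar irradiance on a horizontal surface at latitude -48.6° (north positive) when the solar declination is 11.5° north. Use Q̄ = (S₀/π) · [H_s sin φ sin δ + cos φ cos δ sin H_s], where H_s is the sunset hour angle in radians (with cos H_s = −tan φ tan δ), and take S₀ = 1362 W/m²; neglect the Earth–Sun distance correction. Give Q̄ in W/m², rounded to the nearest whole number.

cos H_s = −tan(-48.6°) · tan(11.5°) = 0.2308, so H_s = arccos(0.2308) = 76.66°. In radians, H_s = 1.3380.
H_s sin φ sin δ = 1.3380 × -0.7501 × 0.1994 = -0.2001.
cos φ cos δ sin H_s = 0.6613 × 0.9799 × 0.9730 = 0.6305.
Q̄ = (1362/π) × (-0.2001 + 0.6305) = 433.54 × 0.4304 = 186.60 W/m².

187 W/m²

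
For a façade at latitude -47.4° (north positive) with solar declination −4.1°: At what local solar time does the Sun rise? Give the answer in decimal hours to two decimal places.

5.70 h

cos H_s = −tan(-47.4°) · tan(-4.1°) = -0.0780, so H_s = arccos(-0.0780) = 94.47°.
Sunrise is at 12 − H_s/15 = 12 − 6.298 = 5.702 h local solar time.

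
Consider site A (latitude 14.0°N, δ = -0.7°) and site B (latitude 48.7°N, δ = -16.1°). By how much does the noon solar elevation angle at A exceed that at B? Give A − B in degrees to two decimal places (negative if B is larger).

A: 90° − |14.0 − (-0.7)| = 75.30°.
B: 90° − |48.7 − (-16.1)| = 25.20°.
A − B = 75.30 − 25.20 = 50.10°.

+50.10°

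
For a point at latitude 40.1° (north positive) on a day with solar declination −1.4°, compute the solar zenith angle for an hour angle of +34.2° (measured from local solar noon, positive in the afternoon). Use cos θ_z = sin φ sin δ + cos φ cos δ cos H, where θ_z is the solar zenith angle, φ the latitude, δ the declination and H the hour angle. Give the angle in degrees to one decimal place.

51.9°

With φ = 40.1°, δ = -1.4°, H = 34.20°: sin φ sin δ = -0.0157, cos φ cos δ cos H = 0.6325, so cos θ_z = 0.6168.
θ_z = arccos(0.6168) = 51.92°.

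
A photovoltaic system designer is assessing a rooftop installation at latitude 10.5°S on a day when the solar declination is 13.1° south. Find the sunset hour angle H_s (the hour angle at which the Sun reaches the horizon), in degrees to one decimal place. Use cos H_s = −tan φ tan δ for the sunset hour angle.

92.5°

The sunset hour angle satisfies cos H_s = −tan φ tan δ = -0.0431, giving H_s = 92.47°.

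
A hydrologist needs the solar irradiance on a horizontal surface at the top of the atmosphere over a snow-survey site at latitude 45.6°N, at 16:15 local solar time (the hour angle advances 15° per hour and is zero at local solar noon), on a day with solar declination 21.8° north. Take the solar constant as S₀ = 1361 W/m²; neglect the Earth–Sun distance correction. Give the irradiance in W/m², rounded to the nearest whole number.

Hour angle H = 15° × (16.25 − 12) = 63.75°.
cos θ_z = sin φ sin δ + cos φ cos δ cos H = (0.7145)(0.3714) + (0.6997)(0.9285)(0.4423) = 0.5527.
Top-of-atmosphere irradiance = S₀ cos θ_z = 1361 × 0.5527 = 752.22 W/m².

752 W/m²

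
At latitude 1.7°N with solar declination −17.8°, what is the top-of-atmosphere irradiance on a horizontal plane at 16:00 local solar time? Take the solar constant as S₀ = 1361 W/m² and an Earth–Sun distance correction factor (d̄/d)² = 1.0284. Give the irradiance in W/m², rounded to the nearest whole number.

Hour angle H = 15° × (16 − 12) = 60.00°.
With φ = 1.7°, δ = -17.8°, H = 60.00°: sin φ sin δ = -0.0091, cos φ cos δ cos H = 0.4759, so cos θ_z = 0.4668.
Top-of-atmosphere irradiance = S₀ (d̄/d)² cos θ_z = 1361 × 1.0284 × 0.4668 = 653.36 W/m².

653 W/m²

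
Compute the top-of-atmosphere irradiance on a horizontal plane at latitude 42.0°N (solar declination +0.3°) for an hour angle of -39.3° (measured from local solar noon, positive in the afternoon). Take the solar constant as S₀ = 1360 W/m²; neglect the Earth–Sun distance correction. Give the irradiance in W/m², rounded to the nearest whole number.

cos θ_z = sin φ sin δ + cos φ cos δ cos H = (0.6691)(0.0052) + (0.7431)(1.0000)(0.7738) = 0.5785.
Top-of-atmosphere irradiance = S₀ cos θ_z = 1360 × 0.5785 = 786.76 W/m².

787 W/m²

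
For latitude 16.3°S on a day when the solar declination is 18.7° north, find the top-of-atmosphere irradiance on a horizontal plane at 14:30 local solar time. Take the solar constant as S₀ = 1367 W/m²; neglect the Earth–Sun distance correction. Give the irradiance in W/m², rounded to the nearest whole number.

863 W/m²

Hour angle H = 15° × (14.5 − 12) = 37.50°.
cos θ_z = sin(-16.3°) sin(18.7°) + cos(-16.3°) cos(18.7°) cos(37.50°) = -0.0900 + 0.7213 = 0.6313.
Top-of-atmosphere irradiance = S₀ cos θ_z = 1367 × 0.6313 = 862.99 W/m².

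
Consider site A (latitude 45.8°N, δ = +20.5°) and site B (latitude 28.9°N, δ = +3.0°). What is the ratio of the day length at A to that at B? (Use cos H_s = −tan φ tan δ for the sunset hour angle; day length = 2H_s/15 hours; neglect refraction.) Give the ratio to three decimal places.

A: H_s = arccos(−tan 45.8° · tan 20.5°) = 112.61°, so 2H_s/15 = 15.0147 h.
B: H_s = arccos(−tan 28.9° · tan 3.0°) = 91.66°, so 2H_s/15 = 12.2213 h.
Ratio A/B = 15.0147 / 12.2213 = 1.2286.

1.229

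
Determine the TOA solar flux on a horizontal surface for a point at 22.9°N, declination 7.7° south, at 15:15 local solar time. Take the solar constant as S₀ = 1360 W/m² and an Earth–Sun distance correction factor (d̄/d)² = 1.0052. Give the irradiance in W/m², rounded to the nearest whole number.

752 W/m²

Hour angle H = 15° × (15.25 − 12) = 48.75°.
With φ = 22.9°, δ = -7.7°, H = 48.75°: sin φ sin δ = -0.0521, cos φ cos δ cos H = 0.6019, so cos θ_z = 0.5498.
Top-of-atmosphere irradiance = S₀ (d̄/d)² cos θ_z = 1360 × 1.0052 × 0.5498 = 751.62 W/m².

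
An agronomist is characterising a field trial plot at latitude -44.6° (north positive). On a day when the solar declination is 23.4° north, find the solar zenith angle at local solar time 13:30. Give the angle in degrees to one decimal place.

Hour angle H = 15° × (13.5 − 12) = 22.50°.
cos θ_z = sin φ sin δ + cos φ cos δ cos H = (-0.7022)(0.3971) + (0.7120)(0.9178)(0.9239) = 0.3249.
θ_z = arccos(0.3249) = 71.04°.

71.0°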